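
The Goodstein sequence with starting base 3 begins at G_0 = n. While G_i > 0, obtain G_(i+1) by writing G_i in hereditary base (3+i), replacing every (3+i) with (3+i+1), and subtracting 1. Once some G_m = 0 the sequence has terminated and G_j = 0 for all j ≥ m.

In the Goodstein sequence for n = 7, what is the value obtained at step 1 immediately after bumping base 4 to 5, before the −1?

base 3: 7 = 2·3 + 1; at 4: 2·4 + 1 = 9; next = 8
base 4: 8 = 2·4; at 5: 2·5 = 10; next = 9

10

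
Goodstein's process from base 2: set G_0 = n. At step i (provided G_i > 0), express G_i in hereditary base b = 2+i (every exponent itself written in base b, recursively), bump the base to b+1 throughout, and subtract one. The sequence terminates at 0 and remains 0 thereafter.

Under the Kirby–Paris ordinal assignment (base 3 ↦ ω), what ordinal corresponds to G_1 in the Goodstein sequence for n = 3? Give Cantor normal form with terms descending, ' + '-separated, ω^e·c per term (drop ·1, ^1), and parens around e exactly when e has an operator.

ω

step 0: 3 = 2 + 1; sub 3 for 2: 3 + 1; = 4; G_1 = 4−1 = 3
step 1: 3 = 3; sub 4 for 3: 4; = 4; G_2 = 4−1 = 3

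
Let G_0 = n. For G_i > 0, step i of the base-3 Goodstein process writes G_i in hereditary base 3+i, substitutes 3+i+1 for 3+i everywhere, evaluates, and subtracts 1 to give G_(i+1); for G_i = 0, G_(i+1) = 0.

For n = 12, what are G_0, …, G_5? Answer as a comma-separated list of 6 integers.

12, 19, 27, 37, 49, 63

i=0: 12 = 3^2 + 3 (b=3); 3→4: 4^2 + 4 = 20; 20−1 = 19
i=1: 19 = 4^2 + 3 (b=4); 4→5: 5^2 + 3 = 28; 28−1 = 27
i=2: 27 = 5^2 + 2 (b=5); 5→6: 6^2 + 2 = 38; 38−1 = 37
i=3: 37 = 6^2 + 1 (b=6); 6→7: 7^2 + 1 = 50; 50−1 = 49
i=4: 49 = 7^2 (b=7); 7→8: 8^2 = 64; 64−1 = 63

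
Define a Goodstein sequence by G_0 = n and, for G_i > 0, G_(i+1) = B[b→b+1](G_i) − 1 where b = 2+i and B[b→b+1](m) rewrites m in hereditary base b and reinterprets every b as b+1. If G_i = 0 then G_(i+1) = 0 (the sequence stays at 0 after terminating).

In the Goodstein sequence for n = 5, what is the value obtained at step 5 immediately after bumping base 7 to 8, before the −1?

1752

base 2: 5 = 2^2 + 1; at 3: 3^3 + 1 = 28; next = 27
base 3: 27 = 3^3; at 4: 4^4 = 256; next = 255
base 4: 255 = 3·4^3 + 3·4^2 + 3·4 + 3; at 5: 3·5^3 + 3·5^2 + 3·5 + 3 = 468; next = 467
base 5: 467 = 3·5^3 + 3·5^2 + 3·5 + 2; at 6: 3·6^3 + 3·6^2 + 3·6 + 2 = 776; next = 775
base 6: 775 = 3·6^3 + 3·6^2 + 3·6 + 1; at 7: 3·7^3 + 3·7^2 + 3·7 + 1 = 1198; next = 1197
base 7: 1197 = 3·7^3 + 3·7^2 + 3·7; at 8: 3·8^3 + 3·8^2 + 3·8 = 1752; next = 1751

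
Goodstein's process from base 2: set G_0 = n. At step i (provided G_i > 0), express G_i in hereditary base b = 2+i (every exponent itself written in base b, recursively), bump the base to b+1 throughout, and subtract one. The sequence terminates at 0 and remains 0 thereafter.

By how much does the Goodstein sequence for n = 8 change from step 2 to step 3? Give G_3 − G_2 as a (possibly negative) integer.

5757

(0) 8|_2 = 2^(2 + 1) ↦ 3^(3 + 1)|_3 = 81 ⇒ 80
(1) 80|_3 = 2·3^3 + 2·3^2 + 2·3 + 2 ↦ 2·4^4 + 2·4^2 + 2·4 + 2|_4 = 554 ⇒ 553
(2) 553|_4 = 2·4^4 + 2·4^2 + 2·4 + 1 ↦ 2·5^5 + 2·5^2 + 2·5 + 1|_5 = 6311 ⇒ 6310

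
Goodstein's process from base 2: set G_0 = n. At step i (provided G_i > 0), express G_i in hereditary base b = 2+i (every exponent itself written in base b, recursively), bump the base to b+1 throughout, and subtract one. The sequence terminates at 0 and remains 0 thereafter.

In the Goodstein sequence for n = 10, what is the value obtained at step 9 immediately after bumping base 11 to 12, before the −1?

G_0=10  [base 2] 2^(2 + 1) + 2  →[2↦3]→  3^(3 + 1) + 3 = 84  −1 ⇒ G_1=83
G_1=83  [base 3] 3^(3 + 1) + 2  →[3↦4]→  4^(4 + 1) + 2 = 1026  −1 ⇒ G_2=1025
G_2=1025  [base 4] 4^(4 + 1) + 1  →[4↦5]→  5^(5 + 1) + 1 = 15626  −1 ⇒ G_3=15625
G_3=15625  [base 5] 5^(5 + 1)  →[5↦6]→  6^(6 + 1) = 279936  −1 ⇒ G_4=279935
G_4=279935  [base 6] 5·6^6 + 5·6^5 + 5·6^4 + 5·6^3 + 5·6^2 + 5·6 + 5  →[6↦7]→  5·7^7 + 5·7^5 + 5·7^4 + 5·7^3 + 5·7^2 + 5·7 + 5 = 4215755  −1 ⇒ G_5=4215754
G_5=4215754  [base 7] 5·7^7 + 5·7^5 + 5·7^4 + 5·7^3 + 5·7^2 + 5·7 + 4  →[7↦8]→  5·8^8 + 5·8^5 + 5·8^4 + 5·8^3 + 5·8^2 + 5·8 + 4 = 84073324  −1 ⇒ G_6=84073323
G_6=84073323  [base 8] 5·8^8 + 5·8^5 + 5·8^4 + 5·8^3 + 5·8^2 + 5·8 + 3  →[8↦9]→  5·9^9 + 5·9^5 + 5·9^4 + 5·9^3 + 5·9^2 + 5·9 + 3 = 1937434593  −1 ⇒ G_7=1937434592
G_7=1937434592  [base 9] 5·9^9 + 5·9^5 + 5·9^4 + 5·9^3 + 5·9^2 + 5·9 + 2  →[9↦10]→  5·10^10 + 5·10^5 + 5·10^4 + 5·10^3 + 5·10^2 + 5·10 + 2 = 50000555552  −1 ⇒ G_8=50000555551
G_8=50000555551  [base 10] 5·10^10 + 5·10^5 + 5·10^4 + 5·10^3 + 5·10^2 + 5·10 + 1  →[10↦11]→  5·11^11 + 5·11^5 + 5·11^4 + 5·11^3 + 5·11^2 + 5·11 + 1 = 1426559238831  −1 ⇒ G_9=1426559238830

44580503598540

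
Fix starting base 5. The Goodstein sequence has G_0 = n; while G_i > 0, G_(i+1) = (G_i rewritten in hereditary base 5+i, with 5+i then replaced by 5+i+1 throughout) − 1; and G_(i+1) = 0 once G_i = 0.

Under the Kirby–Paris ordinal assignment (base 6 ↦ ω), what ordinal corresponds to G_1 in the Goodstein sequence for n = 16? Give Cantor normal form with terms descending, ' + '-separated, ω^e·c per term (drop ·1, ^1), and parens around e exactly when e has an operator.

G_0 = 16. HB_5(16) = 3·5 + 1. Bump = 19. G_1 = 18.
G_1 = 18. HB_6(18) = 3·6. Bump = 21. G_2 = 20.

ω·3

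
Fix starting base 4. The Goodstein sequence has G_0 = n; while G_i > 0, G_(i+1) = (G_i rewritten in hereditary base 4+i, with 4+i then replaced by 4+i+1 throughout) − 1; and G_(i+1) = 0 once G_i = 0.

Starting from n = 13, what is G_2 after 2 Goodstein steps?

base 4: 13 = 3·4 + 1; at 5: 3·5 + 1 = 16; next = 15
base 5: 15 = 3·5; at 6: 3·6 = 18; next = 17
base 6: 17 = 2·6 + 5; at 7: 2·7 + 5 = 19; next = 18

17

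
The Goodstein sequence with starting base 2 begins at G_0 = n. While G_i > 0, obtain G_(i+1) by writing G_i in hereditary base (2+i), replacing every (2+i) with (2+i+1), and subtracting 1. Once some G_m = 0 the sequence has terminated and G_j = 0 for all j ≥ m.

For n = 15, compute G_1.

111

G_0=15  [base 2] 2^(2 + 1) + 2^2 + 2 + 1  →[2↦3]→  3^(3 + 1) + 3^3 + 3 + 1 = 112  −1 ⇒ G_1=111
G_1=111  [base 3] 3^(3 + 1) + 3^3 + 3  →[3↦4]→  4^(4 + 1) + 4^4 + 4 = 1284  −1 ⇒ G_2=1283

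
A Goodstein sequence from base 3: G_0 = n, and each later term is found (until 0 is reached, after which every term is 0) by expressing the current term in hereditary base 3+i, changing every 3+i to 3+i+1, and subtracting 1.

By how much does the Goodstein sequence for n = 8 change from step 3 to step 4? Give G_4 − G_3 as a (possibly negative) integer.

0

[0] 8 ≡ 2·3 + 2 (base 3). Lift 4: 10. −1: 9.
[1] 9 ≡ 2·4 + 1 (base 4). Lift 5: 11. −1: 10.
[2] 10 ≡ 2·5 (base 5). Lift 6: 12. −1: 11.
[3] 11 ≡ 6 + 5 (base 6). Lift 7: 12. −1: 11.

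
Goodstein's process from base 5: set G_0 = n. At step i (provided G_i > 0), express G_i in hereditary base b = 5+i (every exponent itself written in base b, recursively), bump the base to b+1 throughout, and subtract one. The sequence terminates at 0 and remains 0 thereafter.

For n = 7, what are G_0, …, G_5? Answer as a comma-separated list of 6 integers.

7, 7, 7, 7, 6, 5

7 —HB5→ 5 + 2 —bump→ 6 + 2 = 8 —(−1)→ 7
7 —HB6→ 6 + 1 —bump→ 7 + 1 = 8 —(−1)→ 7
7 —HB7→ 7 —bump→ 8 = 8 —(−1)→ 7
7 —HB8→ 7 —bump→ 7 = 7 —(−1)→ 6
6 —HB9→ 6 —bump→ 6 = 6 —(−1)→ 5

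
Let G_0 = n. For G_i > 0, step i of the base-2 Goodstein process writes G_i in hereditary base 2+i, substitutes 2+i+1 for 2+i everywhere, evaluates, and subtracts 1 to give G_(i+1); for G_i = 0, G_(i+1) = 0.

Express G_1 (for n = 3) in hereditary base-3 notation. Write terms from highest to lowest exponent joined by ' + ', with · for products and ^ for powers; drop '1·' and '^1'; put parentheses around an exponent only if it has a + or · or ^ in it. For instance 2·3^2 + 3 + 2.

G_0 = 3. HB_2(3) = 2 + 1. Bump = 4. G_1 = 3.
G_1 = 3. HB_3(3) = 3. Bump = 4. G_2 = 3.

3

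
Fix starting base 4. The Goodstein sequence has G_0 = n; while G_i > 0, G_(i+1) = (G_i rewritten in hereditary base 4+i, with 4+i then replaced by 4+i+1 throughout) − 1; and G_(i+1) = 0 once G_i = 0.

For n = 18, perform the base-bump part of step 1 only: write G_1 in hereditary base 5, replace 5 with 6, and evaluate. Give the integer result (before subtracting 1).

i=0: 18 = 4^2 + 2 (b=4); 4→5: 5^2 + 2 = 27; 27−1 = 26
i=1: 26 = 5^2 + 1 (b=5); 5→6: 6^2 + 1 = 37; 37−1 = 36

37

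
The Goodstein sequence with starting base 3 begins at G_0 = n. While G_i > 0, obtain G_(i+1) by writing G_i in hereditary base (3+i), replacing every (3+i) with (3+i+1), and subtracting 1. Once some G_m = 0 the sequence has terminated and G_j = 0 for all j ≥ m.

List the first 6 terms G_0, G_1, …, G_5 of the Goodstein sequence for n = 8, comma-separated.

G_0=8  [base 3] 2·3 + 2  →[3↦4]→  2·4 + 2 = 10  −1 ⇒ G_1=9
G_1=9  [base 4] 2·4 + 1  →[4↦5]→  2·5 + 1 = 11  −1 ⇒ G_2=10
G_2=10  [base 5] 2·5  →[5↦6]→  2·6 = 12  −1 ⇒ G_3=11
G_3=11  [base 6] 6 + 5  →[6↦7]→  7 + 5 = 12  −1 ⇒ G_4=11
G_4=11  [base 7] 7 + 4  →[7↦8]→  8 + 4 = 12  −1 ⇒ G_5=11

8, 9, 10, 11, 11, 11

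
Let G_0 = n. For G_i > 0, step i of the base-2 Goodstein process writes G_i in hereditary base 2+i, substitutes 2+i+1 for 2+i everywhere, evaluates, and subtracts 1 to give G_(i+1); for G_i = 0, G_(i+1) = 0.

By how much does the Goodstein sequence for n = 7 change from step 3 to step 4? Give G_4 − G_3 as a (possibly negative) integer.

G_0 = 7. HB_2(7) = 2^2 + 2 + 1. Bump = 31. G_1 = 30.
G_1 = 30. HB_3(30) = 3^3 + 3. Bump = 260. G_2 = 259.
G_2 = 259. HB_4(259) = 4^4 + 3. Bump = 3128. G_3 = 3127.
G_3 = 3127. HB_5(3127) = 5^5 + 2. Bump = 46658. G_4 = 46657.

43530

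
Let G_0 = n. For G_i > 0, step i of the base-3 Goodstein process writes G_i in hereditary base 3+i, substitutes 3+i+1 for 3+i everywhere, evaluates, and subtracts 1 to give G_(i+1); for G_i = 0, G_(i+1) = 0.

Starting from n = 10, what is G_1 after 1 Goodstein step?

base 3: 10 = 3^2 + 1; at 4: 4^2 + 1 = 17; next = 16
base 4: 16 = 4^2; at 5: 5^2 = 25; next = 24

16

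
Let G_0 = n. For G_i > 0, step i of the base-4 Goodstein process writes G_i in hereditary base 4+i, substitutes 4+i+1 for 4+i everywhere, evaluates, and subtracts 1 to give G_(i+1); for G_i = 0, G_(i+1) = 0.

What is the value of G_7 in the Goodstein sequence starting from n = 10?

13

10 —HB4→ 2·4 + 2 —bump→ 2·5 + 2 = 12 —(−1)→ 11
11 —HB5→ 2·5 + 1 —bump→ 2·6 + 1 = 13 —(−1)→ 12
12 —HB6→ 2·6 —bump→ 2·7 = 14 —(−1)→ 13
13 —HB7→ 7 + 6 —bump→ 8 + 6 = 14 —(−1)→ 13
13 —HB8→ 8 + 5 —bump→ 9 + 5 = 14 —(−1)→ 13
13 —HB9→ 9 + 4 —bump→ 10 + 4 = 14 —(−1)→ 13
13 —HB10→ 10 + 3 —bump→ 11 + 3 = 14 —(−1)→ 13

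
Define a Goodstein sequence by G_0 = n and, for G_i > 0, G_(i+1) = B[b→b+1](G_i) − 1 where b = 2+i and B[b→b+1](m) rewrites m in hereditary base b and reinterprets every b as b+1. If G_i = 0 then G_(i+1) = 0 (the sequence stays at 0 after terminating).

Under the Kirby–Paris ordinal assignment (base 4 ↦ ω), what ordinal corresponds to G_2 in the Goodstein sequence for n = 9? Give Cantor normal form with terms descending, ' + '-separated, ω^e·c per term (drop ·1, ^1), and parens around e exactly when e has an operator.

ω^ω·3 + ω^3·3 + ω^2·3 + ω·3 + 3

(0) 9|_2 = 2^(2 + 1) + 1 ↦ 3^(3 + 1) + 1|_3 = 82 ⇒ 81
(1) 81|_3 = 3^(3 + 1) ↦ 4^(4 + 1)|_4 = 1024 ⇒ 1023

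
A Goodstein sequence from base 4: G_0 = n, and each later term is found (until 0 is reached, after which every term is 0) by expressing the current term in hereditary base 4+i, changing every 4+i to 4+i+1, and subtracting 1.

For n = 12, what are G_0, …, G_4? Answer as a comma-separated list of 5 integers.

12, 14, 15, 16, 17

(0) 12|_4 = 3·4 ↦ 3·5|_5 = 15 ⇒ 14
(1) 14|_5 = 2·5 + 4 ↦ 2·6 + 4|_6 = 16 ⇒ 15
(2) 15|_6 = 2·6 + 3 ↦ 2·7 + 3|_7 = 17 ⇒ 16
(3) 16|_7 = 2·7 + 2 ↦ 2·8 + 2|_8 = 18 ⇒ 17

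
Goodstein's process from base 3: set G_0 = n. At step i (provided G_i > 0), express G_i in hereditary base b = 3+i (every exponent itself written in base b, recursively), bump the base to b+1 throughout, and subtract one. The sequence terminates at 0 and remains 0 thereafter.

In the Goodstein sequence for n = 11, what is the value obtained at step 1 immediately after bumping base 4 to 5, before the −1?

26

base 3: 11 = 3^2 + 2; at 4: 4^2 + 2 = 18; next = 17
base 4: 17 = 4^2 + 1; at 5: 5^2 + 1 = 26; next = 25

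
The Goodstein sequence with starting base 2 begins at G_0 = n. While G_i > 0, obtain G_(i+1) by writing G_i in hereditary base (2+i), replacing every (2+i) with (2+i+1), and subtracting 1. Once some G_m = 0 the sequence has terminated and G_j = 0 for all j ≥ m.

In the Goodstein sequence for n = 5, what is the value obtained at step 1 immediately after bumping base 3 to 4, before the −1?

256

(0) 5|_2 = 2^2 + 1 ↦ 3^3 + 1|_3 = 28 ⇒ 27
(1) 27|_3 = 3^3 ↦ 4^4|_4 = 256 ⇒ 255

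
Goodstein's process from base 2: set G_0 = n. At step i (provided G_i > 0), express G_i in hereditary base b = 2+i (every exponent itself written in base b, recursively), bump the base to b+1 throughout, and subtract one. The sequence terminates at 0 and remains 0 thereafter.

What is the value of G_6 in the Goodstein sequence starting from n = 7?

16777215

(0) 7|_2 = 2^2 + 2 + 1 ↦ 3^3 + 3 + 1|_3 = 31 ⇒ 30
(1) 30|_3 = 3^3 + 3 ↦ 4^4 + 4|_4 = 260 ⇒ 259
(2) 259|_4 = 4^4 + 3 ↦ 5^5 + 3|_5 = 3128 ⇒ 3127
(3) 3127|_5 = 5^5 + 2 ↦ 6^6 + 2|_6 = 46658 ⇒ 46657
(4) 46657|_6 = 6^6 + 1 ↦ 7^7 + 1|_7 = 823544 ⇒ 823543
(5) 823543|_7 = 7^7 ↦ 8^8|_8 = 16777216 ⇒ 16777215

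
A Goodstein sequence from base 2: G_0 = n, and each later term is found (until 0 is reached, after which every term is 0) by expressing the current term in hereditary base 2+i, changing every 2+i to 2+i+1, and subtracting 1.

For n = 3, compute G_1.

3

(0) 3|_2 = 2 + 1 ↦ 3 + 1|_3 = 4 ⇒ 3
(1) 3|_3 = 3 ↦ 4|_4 = 4 ⇒ 3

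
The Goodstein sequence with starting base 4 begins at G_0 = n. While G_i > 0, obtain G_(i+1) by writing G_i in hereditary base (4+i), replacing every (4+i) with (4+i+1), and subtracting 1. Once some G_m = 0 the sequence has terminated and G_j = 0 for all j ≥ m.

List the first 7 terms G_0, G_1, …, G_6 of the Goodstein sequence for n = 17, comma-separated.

17, 25, 35, 39, 43, 47, 51

G_0=17  [base 4] 4^2 + 1  →[4↦5]→  5^2 + 1 = 26  −1 ⇒ G_1=25
G_1=25  [base 5] 5^2  →[5↦6]→  6^2 = 36  −1 ⇒ G_2=35
G_2=35  [base 6] 5·6 + 5  →[6↦7]→  5·7 + 5 = 40  −1 ⇒ G_3=39
G_3=39  [base 7] 5·7 + 4  →[7↦8]→  5·8 + 4 = 44  −1 ⇒ G_4=43
G_4=43  [base 8] 5·8 + 3  →[8↦9]→  5·9 + 3 = 48  −1 ⇒ G_5=47
G_5=47  [base 9] 5·9 + 2  →[9↦10]→  5·10 + 2 = 52  −1 ⇒ G_6=51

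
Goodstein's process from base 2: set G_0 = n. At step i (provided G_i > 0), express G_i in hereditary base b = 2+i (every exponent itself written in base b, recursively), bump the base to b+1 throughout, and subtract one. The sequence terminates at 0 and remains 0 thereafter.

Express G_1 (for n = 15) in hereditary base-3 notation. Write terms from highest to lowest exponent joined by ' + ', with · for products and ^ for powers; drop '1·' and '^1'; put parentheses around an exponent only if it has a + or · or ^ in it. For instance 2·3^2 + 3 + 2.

3^(3 + 1) + 3^3 + 3

[0] 15 ≡ 2^(2 + 1) + 2^2 + 2 + 1 (base 2). Lift 3: 112. −1: 111.
[1] 111 ≡ 3^(3 + 1) + 3^3 + 3 (base 3). Lift 4: 1284. −1: 1283.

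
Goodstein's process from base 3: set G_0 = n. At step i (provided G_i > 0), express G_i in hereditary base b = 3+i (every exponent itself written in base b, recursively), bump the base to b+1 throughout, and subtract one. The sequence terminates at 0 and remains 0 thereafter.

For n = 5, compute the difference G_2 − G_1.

(0) 5|_3 = 3 + 2 ↦ 4 + 2|_4 = 6 ⇒ 5
(1) 5|_4 = 4 + 1 ↦ 5 + 1|_5 = 6 ⇒ 5

0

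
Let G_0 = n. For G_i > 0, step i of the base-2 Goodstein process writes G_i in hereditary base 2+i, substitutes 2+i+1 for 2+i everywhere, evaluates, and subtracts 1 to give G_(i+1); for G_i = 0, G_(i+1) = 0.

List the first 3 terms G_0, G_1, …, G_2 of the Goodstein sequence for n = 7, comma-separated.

7, 30, 259

7 —HB2→ 2^2 + 2 + 1 —bump→ 3^3 + 3 + 1 = 31 —(−1)→ 30
30 —HB3→ 3^3 + 3 —bump→ 4^4 + 4 = 260 —(−1)→ 259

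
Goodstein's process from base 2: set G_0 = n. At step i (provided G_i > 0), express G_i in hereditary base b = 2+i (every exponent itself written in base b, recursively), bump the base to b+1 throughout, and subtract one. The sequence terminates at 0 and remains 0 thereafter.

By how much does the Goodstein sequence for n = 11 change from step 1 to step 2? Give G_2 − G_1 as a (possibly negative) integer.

[0] 11 ≡ 2^(2 + 1) + 2 + 1 (base 2). Lift 3: 85. −1: 84.
[1] 84 ≡ 3^(3 + 1) + 3 (base 3). Lift 4: 1028. −1: 1027.

943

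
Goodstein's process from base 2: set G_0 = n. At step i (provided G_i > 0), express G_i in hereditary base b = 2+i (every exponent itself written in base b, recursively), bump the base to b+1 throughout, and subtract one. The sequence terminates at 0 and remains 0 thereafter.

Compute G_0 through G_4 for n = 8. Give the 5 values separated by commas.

8, 80, 553, 6310, 93395

8 —HB2→ 2^(2 + 1) —bump→ 3^(3 + 1) = 81 —(−1)→ 80
80 —HB3→ 2·3^3 + 2·3^2 + 2·3 + 2 —bump→ 2·4^4 + 2·4^2 + 2·4 + 2 = 554 —(−1)→ 553
553 —HB4→ 2·4^4 + 2·4^2 + 2·4 + 1 —bump→ 2·5^5 + 2·5^2 + 2·5 + 1 = 6311 —(−1)→ 6310
6310 —HB5→ 2·5^5 + 2·5^2 + 2·5 —bump→ 2·6^6 + 2·6^2 + 2·6 = 93396 —(−1)→ 93395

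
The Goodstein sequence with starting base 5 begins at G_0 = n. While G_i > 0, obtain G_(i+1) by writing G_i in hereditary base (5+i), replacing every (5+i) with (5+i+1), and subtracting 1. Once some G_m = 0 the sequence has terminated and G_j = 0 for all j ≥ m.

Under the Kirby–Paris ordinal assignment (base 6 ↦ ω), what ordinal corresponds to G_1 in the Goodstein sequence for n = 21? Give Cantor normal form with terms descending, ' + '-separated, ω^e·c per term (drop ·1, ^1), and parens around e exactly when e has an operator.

ω·4

i=0: 21 = 4·5 + 1 (b=5); 5→6: 4·6 + 1 = 25; 25−1 = 24
i=1: 24 = 4·6 (b=6); 6→7: 4·7 = 28; 28−1 = 27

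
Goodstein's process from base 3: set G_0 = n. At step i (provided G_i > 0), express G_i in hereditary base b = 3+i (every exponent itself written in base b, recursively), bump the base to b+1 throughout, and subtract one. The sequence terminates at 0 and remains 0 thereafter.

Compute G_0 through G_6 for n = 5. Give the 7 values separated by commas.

5, 5, 5, 5, 4, 3, 2

G_0 = 5. HB_3(5) = 3 + 2. Bump = 6. G_1 = 5.
G_1 = 5. HB_4(5) = 4 + 1. Bump = 6. G_2 = 5.
G_2 = 5. HB_5(5) = 5. Bump = 6. G_3 = 5.
G_3 = 5. HB_6(5) = 5. Bump = 5. G_4 = 4.
G_4 = 4. HB_7(4) = 4. Bump = 4. G_5 = 3.
G_5 = 3. HB_8(3) = 3. Bump = 3. G_6 = 2.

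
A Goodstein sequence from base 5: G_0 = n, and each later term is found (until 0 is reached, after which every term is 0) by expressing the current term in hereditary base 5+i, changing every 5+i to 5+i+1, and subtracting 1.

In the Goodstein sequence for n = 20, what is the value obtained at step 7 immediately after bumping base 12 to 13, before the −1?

37

20 —HB5→ 4·5 —bump→ 4·6 = 24 —(−1)→ 23
23 —HB6→ 3·6 + 5 —bump→ 3·7 + 5 = 26 —(−1)→ 25
25 —HB7→ 3·7 + 4 —bump→ 3·8 + 4 = 28 —(−1)→ 27
27 —HB8→ 3·8 + 3 —bump→ 3·9 + 3 = 30 —(−1)→ 29
29 —HB9→ 3·9 + 2 —bump→ 3·10 + 2 = 32 —(−1)→ 31
31 —HB10→ 3·10 + 1 —bump→ 3·11 + 1 = 34 —(−1)→ 33
33 —HB11→ 3·11 —bump→ 3·12 = 36 —(−1)→ 35
35 —HB12→ 2·12 + 11 —bump→ 2·13 + 11 = 37 —(−1)→ 36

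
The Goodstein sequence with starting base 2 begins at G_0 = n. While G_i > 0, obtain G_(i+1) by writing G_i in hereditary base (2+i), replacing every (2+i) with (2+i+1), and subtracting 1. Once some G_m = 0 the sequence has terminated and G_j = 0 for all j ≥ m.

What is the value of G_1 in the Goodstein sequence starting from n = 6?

(0) 6|_2 = 2^2 + 2 ↦ 3^3 + 3|_3 = 30 ⇒ 29
(1) 29|_3 = 3^3 + 2 ↦ 4^4 + 2|_4 = 258 ⇒ 257

29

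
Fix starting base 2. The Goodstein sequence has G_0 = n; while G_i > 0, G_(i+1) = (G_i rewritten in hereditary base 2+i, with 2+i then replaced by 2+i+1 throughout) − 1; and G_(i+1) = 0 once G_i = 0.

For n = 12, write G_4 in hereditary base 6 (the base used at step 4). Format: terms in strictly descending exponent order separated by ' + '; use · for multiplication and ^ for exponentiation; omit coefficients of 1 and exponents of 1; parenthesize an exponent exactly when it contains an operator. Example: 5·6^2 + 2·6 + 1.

12 —HB2→ 2^(2 + 1) + 2^2 —bump→ 3^(3 + 1) + 3^3 = 108 —(−1)→ 107
107 —HB3→ 3^(3 + 1) + 2·3^2 + 2·3 + 2 —bump→ 4^(4 + 1) + 2·4^2 + 2·4 + 2 = 1066 —(−1)→ 1065
1065 —HB4→ 4^(4 + 1) + 2·4^2 + 2·4 + 1 —bump→ 5^(5 + 1) + 2·5^2 + 2·5 + 1 = 15686 —(−1)→ 15685
15685 —HB5→ 5^(5 + 1) + 2·5^2 + 2·5 —bump→ 6^(6 + 1) + 2·6^2 + 2·6 = 280020 —(−1)→ 280019
280019 —HB6→ 6^(6 + 1) + 2·6^2 + 6 + 5 —bump→ 7^(7 + 1) + 2·7^2 + 7 + 5 = 5764911 —(−1)→ 5764910

6^(6 + 1) + 2·6^2 + 6 + 5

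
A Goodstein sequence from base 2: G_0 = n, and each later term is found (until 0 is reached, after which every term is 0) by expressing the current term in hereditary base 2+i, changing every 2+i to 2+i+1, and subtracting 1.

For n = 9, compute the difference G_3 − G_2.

8819

i=0: 9 = 2^(2 + 1) + 1 (b=2); 2→3: 3^(3 + 1) + 1 = 82; 82−1 = 81
i=1: 81 = 3^(3 + 1) (b=3); 3→4: 4^(4 + 1) = 1024; 1024−1 = 1023
i=2: 1023 = 3·4^4 + 3·4^3 + 3·4^2 + 3·4 + 3 (b=4); 4→5: 3·5^5 + 3·5^3 + 3·5^2 + 3·5 + 3 = 9843; 9843−1 = 9842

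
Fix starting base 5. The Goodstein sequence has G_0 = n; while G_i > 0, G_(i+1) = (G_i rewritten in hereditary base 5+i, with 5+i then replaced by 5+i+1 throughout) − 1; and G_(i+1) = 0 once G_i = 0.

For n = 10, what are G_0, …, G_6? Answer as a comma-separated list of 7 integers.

10 —HB5→ 2·5 —bump→ 2·6 = 12 —(−1)→ 11
11 —HB6→ 6 + 5 —bump→ 7 + 5 = 12 —(−1)→ 11
11 —HB7→ 7 + 4 —bump→ 8 + 4 = 12 —(−1)→ 11
11 —HB8→ 8 + 3 —bump→ 9 + 3 = 12 —(−1)→ 11
11 —HB9→ 9 + 2 —bump→ 10 + 2 = 12 —(−1)→ 11
11 —HB10→ 10 + 1 —bump→ 11 + 1 = 12 —(−1)→ 11

10, 11, 11, 11, 11, 11, 11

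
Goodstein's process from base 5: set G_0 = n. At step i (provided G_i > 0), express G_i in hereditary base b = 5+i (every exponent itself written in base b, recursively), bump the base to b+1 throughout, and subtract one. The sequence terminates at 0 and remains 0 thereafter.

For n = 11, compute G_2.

13

i=0: 11 = 2·5 + 1 (b=5); 5→6: 2·6 + 1 = 13; 13−1 = 12
i=1: 12 = 2·6 (b=6); 6→7: 2·7 = 14; 14−1 = 13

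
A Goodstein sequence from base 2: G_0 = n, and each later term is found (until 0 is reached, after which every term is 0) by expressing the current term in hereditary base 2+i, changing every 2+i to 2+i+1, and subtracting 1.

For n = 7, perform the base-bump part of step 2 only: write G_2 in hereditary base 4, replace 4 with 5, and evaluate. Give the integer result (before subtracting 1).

7 —HB2→ 2^2 + 2 + 1 —bump→ 3^3 + 3 + 1 = 31 —(−1)→ 30
30 —HB3→ 3^3 + 3 —bump→ 4^4 + 4 = 260 —(−1)→ 259
259 —HB4→ 4^4 + 3 —bump→ 5^5 + 3 = 3128 —(−1)→ 3127

3128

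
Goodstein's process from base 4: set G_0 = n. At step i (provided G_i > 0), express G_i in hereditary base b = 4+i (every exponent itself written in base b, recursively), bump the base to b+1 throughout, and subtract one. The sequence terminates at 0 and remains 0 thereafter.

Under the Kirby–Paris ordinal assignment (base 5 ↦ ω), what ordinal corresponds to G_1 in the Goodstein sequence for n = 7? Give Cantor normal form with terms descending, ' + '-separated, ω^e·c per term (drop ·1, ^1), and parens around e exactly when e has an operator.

ω + 2

i=0: 7 = 4 + 3 (b=4); 4→5: 5 + 3 = 8; 8−1 = 7
i=1: 7 = 5 + 2 (b=5); 5→6: 6 + 2 = 8; 8−1 = 7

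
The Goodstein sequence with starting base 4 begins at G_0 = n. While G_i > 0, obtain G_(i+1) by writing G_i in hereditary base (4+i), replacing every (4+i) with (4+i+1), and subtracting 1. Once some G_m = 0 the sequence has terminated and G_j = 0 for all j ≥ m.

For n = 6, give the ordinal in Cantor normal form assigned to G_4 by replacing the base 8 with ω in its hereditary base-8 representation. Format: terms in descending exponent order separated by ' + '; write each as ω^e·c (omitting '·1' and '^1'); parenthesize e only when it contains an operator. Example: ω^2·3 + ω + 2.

5

G_0=6  [base 4] 4 + 2  →[4↦5]→  5 + 2 = 7  −1 ⇒ G_1=6
G_1=6  [base 5] 5 + 1  →[5↦6]→  6 + 1 = 7  −1 ⇒ G_2=6
G_2=6  [base 6] 6  →[6↦7]→  7 = 7  −1 ⇒ G_3=6
G_3=6  [base 7] 6  →[7↦8]→  6 = 6  −1 ⇒ G_4=5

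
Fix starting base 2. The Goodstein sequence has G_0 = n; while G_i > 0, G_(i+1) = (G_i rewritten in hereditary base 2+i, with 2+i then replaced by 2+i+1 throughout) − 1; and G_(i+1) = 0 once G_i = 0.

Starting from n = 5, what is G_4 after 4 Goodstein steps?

base 2: 5 = 2^2 + 1; at 3: 3^3 + 1 = 28; next = 27
base 3: 27 = 3^3; at 4: 4^4 = 256; next = 255
base 4: 255 = 3·4^3 + 3·4^2 + 3·4 + 3; at 5: 3·5^3 + 3·5^2 + 3·5 + 3 = 468; next = 467
base 5: 467 = 3·5^3 + 3·5^2 + 3·5 + 2; at 6: 3·6^3 + 3·6^2 + 3·6 + 2 = 776; next = 775

775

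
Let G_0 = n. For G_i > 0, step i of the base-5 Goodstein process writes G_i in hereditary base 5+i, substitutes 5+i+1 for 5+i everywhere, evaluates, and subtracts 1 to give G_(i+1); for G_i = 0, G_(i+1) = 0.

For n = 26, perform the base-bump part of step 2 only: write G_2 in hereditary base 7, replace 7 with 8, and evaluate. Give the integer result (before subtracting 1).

G_0=26  [base 5] 5^2 + 1  →[5↦6]→  6^2 + 1 = 37  −1 ⇒ G_1=36
G_1=36  [base 6] 6^2  →[6↦7]→  7^2 = 49  −1 ⇒ G_2=48

54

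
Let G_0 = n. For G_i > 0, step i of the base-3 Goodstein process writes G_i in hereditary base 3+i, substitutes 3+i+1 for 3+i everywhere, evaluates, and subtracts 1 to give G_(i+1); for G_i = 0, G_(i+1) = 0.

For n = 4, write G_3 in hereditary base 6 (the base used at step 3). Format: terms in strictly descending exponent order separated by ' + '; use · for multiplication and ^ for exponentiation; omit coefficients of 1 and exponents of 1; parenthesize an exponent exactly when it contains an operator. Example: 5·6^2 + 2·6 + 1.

G_0 = 4. HB_3(4) = 3 + 1. Bump = 5. G_1 = 4.
G_1 = 4. HB_4(4) = 4. Bump = 5. G_2 = 4.
G_2 = 4. HB_5(4) = 4. Bump = 4. G_3 = 3.
G_3 = 3. HB_6(3) = 3. Bump = 3. G_4 = 2.

3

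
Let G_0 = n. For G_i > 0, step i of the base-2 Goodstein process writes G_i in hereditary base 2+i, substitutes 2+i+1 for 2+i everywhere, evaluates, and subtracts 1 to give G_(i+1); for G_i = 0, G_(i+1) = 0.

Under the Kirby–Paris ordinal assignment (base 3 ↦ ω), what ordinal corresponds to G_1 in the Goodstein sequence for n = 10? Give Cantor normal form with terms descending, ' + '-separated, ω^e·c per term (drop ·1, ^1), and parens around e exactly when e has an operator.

ω^(ω + 1) + 2

G_0 = 10. HB_2(10) = 2^(2 + 1) + 2. Bump = 84. G_1 = 83.
G_1 = 83. HB_3(83) = 3^(3 + 1) + 2. Bump = 1026. G_2 = 1025.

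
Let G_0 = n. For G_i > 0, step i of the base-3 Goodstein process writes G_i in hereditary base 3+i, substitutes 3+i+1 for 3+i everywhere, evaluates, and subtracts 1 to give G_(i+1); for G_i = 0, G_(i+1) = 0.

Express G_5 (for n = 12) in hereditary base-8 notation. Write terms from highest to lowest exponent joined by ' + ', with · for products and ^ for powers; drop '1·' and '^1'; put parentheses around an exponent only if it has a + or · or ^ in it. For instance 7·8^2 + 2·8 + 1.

12 —HB3→ 3^2 + 3 —bump→ 4^2 + 4 = 20 —(−1)→ 19
19 —HB4→ 4^2 + 3 —bump→ 5^2 + 3 = 28 —(−1)→ 27
27 —HB5→ 5^2 + 2 —bump→ 6^2 + 2 = 38 —(−1)→ 37
37 —HB6→ 6^2 + 1 —bump→ 7^2 + 1 = 50 —(−1)→ 49
49 —HB7→ 7^2 —bump→ 8^2 = 64 —(−1)→ 63
63 —HB8→ 7·8 + 7 —bump→ 7·9 + 7 = 70 —(−1)→ 69

7·8 + 7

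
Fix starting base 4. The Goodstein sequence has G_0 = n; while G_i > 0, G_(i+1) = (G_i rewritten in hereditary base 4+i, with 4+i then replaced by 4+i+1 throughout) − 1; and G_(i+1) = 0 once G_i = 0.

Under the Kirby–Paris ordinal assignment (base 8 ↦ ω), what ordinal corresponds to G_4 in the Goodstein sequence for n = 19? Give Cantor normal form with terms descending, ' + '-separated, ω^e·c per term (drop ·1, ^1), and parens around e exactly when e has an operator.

G_0 = 19. HB_4(19) = 4^2 + 3. Bump = 28. G_1 = 27.
G_1 = 27. HB_5(27) = 5^2 + 2. Bump = 38. G_2 = 37.
G_2 = 37. HB_6(37) = 6^2 + 1. Bump = 50. G_3 = 49.
G_3 = 49. HB_7(49) = 7^2. Bump = 64. G_4 = 63.
G_4 = 63. HB_8(63) = 7·8 + 7. Bump = 70. G_5 = 69.

ω·7 + 7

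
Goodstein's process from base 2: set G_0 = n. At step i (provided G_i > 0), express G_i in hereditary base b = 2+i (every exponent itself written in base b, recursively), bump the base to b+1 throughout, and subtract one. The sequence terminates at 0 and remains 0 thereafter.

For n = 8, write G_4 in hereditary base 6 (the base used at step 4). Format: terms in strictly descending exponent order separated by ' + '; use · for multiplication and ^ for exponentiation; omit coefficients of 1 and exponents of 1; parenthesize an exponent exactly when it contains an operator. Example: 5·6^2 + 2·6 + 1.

base 2: 8 = 2^(2 + 1); at 3: 3^(3 + 1) = 81; next = 80
base 3: 80 = 2·3^3 + 2·3^2 + 2·3 + 2; at 4: 2·4^4 + 2·4^2 + 2·4 + 2 = 554; next = 553
base 4: 553 = 2·4^4 + 2·4^2 + 2·4 + 1; at 5: 2·5^5 + 2·5^2 + 2·5 + 1 = 6311; next = 6310
base 5: 6310 = 2·5^5 + 2·5^2 + 2·5; at 6: 2·6^6 + 2·6^2 + 2·6 = 93396; next = 93395
base 6: 93395 = 2·6^6 + 2·6^2 + 6 + 5; at 7: 2·7^7 + 2·7^2 + 7 + 5 = 1647196; next = 1647195

2·6^6 + 2·6^2 + 6 + 5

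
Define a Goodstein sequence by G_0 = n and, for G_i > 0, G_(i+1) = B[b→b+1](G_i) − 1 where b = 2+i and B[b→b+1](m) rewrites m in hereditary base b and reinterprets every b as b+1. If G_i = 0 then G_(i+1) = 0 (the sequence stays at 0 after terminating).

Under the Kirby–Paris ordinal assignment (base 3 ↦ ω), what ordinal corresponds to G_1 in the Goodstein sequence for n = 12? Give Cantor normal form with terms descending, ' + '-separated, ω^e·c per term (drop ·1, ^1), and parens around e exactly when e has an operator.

ω^(ω + 1) + ω^2·2 + ω·2 + 2

step 0: 12 = 2^(2 + 1) + 2^2; sub 3 for 2: 3^(3 + 1) + 3^3; = 108; G_1 = 108−1 = 107
step 1: 107 = 3^(3 + 1) + 2·3^2 + 2·3 + 2; sub 4 for 3: 4^(4 + 1) + 2·4^2 + 2·4 + 2; = 1066; G_2 = 1066−1 = 1065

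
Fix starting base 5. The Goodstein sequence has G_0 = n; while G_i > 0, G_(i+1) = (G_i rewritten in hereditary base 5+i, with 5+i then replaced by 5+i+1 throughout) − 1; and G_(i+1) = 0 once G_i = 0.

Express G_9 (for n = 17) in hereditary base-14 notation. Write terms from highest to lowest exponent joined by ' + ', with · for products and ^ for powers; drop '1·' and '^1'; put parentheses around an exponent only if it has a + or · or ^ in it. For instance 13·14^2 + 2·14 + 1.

2·14 + 1

base 5: 17 = 3·5 + 2; at 6: 3·6 + 2 = 20; next = 19
base 6: 19 = 3·6 + 1; at 7: 3·7 + 1 = 22; next = 21
base 7: 21 = 3·7; at 8: 3·8 = 24; next = 23
base 8: 23 = 2·8 + 7; at 9: 2·9 + 7 = 25; next = 24
base 9: 24 = 2·9 + 6; at 10: 2·10 + 6 = 26; next = 25
base 10: 25 = 2·10 + 5; at 11: 2·11 + 5 = 27; next = 26
base 11: 26 = 2·11 + 4; at 12: 2·12 + 4 = 28; next = 27
base 12: 27 = 2·12 + 3; at 13: 2·13 + 3 = 29; next = 28
base 13: 28 = 2·13 + 2; at 14: 2·14 + 2 = 30; next = 29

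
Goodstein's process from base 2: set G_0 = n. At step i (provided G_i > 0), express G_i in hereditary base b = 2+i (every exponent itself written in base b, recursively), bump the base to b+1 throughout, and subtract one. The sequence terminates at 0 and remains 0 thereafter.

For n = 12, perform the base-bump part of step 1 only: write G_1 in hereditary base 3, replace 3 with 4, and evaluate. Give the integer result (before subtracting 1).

step 0: 12 = 2^(2 + 1) + 2^2; sub 3 for 2: 3^(3 + 1) + 3^3; = 108; G_1 = 108−1 = 107
step 1: 107 = 3^(3 + 1) + 2·3^2 + 2·3 + 2; sub 4 for 3: 4^(4 + 1) + 2·4^2 + 2·4 + 2; = 1066; G_2 = 1066−1 = 1065

1066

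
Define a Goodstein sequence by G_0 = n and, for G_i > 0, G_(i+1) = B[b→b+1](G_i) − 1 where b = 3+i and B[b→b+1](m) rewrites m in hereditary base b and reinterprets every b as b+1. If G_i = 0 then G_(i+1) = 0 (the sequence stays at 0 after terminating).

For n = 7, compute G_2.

i=0: 7 = 2·3 + 1 (b=3); 3→4: 2·4 + 1 = 9; 9−1 = 8
i=1: 8 = 2·4 (b=4); 4→5: 2·5 = 10; 10−1 = 9

9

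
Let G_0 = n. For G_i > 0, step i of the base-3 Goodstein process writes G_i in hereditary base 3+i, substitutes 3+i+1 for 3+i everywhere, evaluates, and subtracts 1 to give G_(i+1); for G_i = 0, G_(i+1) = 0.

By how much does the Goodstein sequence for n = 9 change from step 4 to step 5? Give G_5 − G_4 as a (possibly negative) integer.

step 0: 9 = 3^2; sub 4 for 3: 4^2; = 16; G_1 = 16−1 = 15
step 1: 15 = 3·4 + 3; sub 5 for 4: 3·5 + 3; = 18; G_2 = 18−1 = 17
step 2: 17 = 3·5 + 2; sub 6 for 5: 3·6 + 2; = 20; G_3 = 20−1 = 19
step 3: 19 = 3·6 + 1; sub 7 for 6: 3·7 + 1; = 22; G_4 = 22−1 = 21
step 4: 21 = 3·7; sub 8 for 7: 3·8; = 24; G_5 = 24−1 = 23

2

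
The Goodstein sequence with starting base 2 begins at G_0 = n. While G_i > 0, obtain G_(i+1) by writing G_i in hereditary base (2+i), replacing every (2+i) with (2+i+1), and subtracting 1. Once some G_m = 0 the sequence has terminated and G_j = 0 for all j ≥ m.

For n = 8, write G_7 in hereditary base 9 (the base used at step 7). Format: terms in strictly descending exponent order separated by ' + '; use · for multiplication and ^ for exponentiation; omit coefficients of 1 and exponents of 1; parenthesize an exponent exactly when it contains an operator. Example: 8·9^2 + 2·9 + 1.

[0] 8 ≡ 2^(2 + 1) (base 2). Lift 3: 81. −1: 80.
[1] 80 ≡ 2·3^3 + 2·3^2 + 2·3 + 2 (base 3). Lift 4: 554. −1: 553.
[2] 553 ≡ 2·4^4 + 2·4^2 + 2·4 + 1 (base 4). Lift 5: 6311. −1: 6310.
[3] 6310 ≡ 2·5^5 + 2·5^2 + 2·5 (base 5). Lift 6: 93396. −1: 93395.
[4] 93395 ≡ 2·6^6 + 2·6^2 + 6 + 5 (base 6). Lift 7: 1647196. −1: 1647195.
[5] 1647195 ≡ 2·7^7 + 2·7^2 + 7 + 4 (base 7). Lift 8: 33554572. −1: 33554571.
[6] 33554571 ≡ 2·8^8 + 2·8^2 + 8 + 3 (base 8). Lift 9: 774841152. −1: 774841151.

2·9^9 + 2·9^2 + 9 + 2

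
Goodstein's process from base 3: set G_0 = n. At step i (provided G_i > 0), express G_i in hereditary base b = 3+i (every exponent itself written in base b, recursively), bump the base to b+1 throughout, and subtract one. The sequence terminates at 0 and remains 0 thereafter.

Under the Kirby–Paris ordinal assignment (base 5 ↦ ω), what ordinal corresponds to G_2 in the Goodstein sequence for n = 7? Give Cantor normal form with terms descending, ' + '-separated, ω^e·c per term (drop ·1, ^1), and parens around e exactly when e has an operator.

i=0: 7 = 2·3 + 1 (b=3); 3→4: 2·4 + 1 = 9; 9−1 = 8
i=1: 8 = 2·4 (b=4); 4→5: 2·5 = 10; 10−1 = 9
i=2: 9 = 5 + 4 (b=5); 5→6: 6 + 4 = 10; 10−1 = 9

ω + 4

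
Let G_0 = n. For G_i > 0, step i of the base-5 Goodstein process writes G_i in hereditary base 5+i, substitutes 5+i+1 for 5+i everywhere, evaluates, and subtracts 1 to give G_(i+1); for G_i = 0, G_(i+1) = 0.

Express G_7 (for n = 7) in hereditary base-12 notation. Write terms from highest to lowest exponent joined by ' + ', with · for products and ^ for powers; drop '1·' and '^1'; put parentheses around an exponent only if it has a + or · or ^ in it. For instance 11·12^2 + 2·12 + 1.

G_0 = 7. HB_5(7) = 5 + 2. Bump = 8. G_1 = 7.
G_1 = 7. HB_6(7) = 6 + 1. Bump = 8. G_2 = 7.
G_2 = 7. HB_7(7) = 7. Bump = 8. G_3 = 7.
G_3 = 7. HB_8(7) = 7. Bump = 7. G_4 = 6.
G_4 = 6. HB_9(6) = 6. Bump = 6. G_5 = 5.
G_5 = 5. HB_10(5) = 5. Bump = 5. G_6 = 4.
G_6 = 4. HB_11(4) = 4. Bump = 4. G_7 = 3.
G_7 = 3. HB_12(3) = 3. Bump = 3. G_8 = 2.

3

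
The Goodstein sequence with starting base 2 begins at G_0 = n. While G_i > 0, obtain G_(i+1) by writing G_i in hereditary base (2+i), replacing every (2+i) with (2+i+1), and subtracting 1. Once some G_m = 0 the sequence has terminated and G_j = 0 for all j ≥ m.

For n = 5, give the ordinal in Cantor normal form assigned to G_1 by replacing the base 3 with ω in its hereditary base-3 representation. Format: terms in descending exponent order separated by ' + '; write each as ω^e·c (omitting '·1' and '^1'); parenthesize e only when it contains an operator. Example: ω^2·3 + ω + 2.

[0] 5 ≡ 2^2 + 1 (base 2). Lift 3: 28. −1: 27.
[1] 27 ≡ 3^3 (base 3). Lift 4: 256. −1: 255.

ω^ω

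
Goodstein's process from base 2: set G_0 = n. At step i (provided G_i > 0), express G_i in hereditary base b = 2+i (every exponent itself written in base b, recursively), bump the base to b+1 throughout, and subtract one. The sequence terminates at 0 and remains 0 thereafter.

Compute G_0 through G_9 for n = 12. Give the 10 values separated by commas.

12, 107, 1065, 15685, 280019, 5764910, 134217867, 3486784574, 100000000211, 3138428376974

G_0 = 12. HB_2(12) = 2^(2 + 1) + 2^2. Bump = 108. G_1 = 107.
G_1 = 107. HB_3(107) = 3^(3 + 1) + 2·3^2 + 2·3 + 2. Bump = 1066. G_2 = 1065.
G_2 = 1065. HB_4(1065) = 4^(4 + 1) + 2·4^2 + 2·4 + 1. Bump = 15686. G_3 = 15685.
G_3 = 15685. HB_5(15685) = 5^(5 + 1) + 2·5^2 + 2·5. Bump = 280020. G_4 = 280019.
G_4 = 280019. HB_6(280019) = 6^(6 + 1) + 2·6^2 + 6 + 5. Bump = 5764911. G_5 = 5764910.
G_5 = 5764910. HB_7(5764910) = 7^(7 + 1) + 2·7^2 + 7 + 4. Bump = 134217868. G_6 = 134217867.
G_6 = 134217867. HB_8(134217867) = 8^(8 + 1) + 2·8^2 + 8 + 3. Bump = 3486784575. G_7 = 3486784574.
G_7 = 3486784574. HB_9(3486784574) = 9^(9 + 1) + 2·9^2 + 9 + 2. Bump = 100000000212. G_8 = 100000000211.
G_8 = 100000000211. HB_10(100000000211) = 10^(10 + 1) + 2·10^2 + 10 + 1. Bump = 3138428376975. G_9 = 3138428376974.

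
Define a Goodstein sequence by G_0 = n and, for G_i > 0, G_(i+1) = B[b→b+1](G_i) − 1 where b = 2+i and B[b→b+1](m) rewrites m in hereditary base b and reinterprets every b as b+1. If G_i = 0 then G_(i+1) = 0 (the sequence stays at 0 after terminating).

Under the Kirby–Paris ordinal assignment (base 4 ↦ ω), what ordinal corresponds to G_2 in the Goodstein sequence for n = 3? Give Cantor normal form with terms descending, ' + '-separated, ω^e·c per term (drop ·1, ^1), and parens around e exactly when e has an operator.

(0) 3|_2 = 2 + 1 ↦ 3 + 1|_3 = 4 ⇒ 3
(1) 3|_3 = 3 ↦ 4|_4 = 4 ⇒ 3
(2) 3|_4 = 3 ↦ 3|_5 = 3 ⇒ 2

3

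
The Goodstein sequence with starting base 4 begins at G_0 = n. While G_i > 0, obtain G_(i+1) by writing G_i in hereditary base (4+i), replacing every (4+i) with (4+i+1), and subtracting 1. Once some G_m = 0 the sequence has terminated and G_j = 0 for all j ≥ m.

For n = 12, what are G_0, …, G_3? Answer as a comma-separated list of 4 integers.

[0] 12 ≡ 3·4 (base 4). Lift 5: 15. −1: 14.
[1] 14 ≡ 2·5 + 4 (base 5). Lift 6: 16. −1: 15.
[2] 15 ≡ 2·6 + 3 (base 6). Lift 7: 17. −1: 16.

12, 14, 15, 16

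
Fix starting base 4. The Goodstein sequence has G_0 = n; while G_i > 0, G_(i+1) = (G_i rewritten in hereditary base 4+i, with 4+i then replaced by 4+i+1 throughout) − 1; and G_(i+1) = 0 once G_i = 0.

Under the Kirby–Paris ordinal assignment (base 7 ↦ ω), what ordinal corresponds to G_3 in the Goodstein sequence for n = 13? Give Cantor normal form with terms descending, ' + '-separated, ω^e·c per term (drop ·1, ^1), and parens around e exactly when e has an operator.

G_0=13  [base 4] 3·4 + 1  →[4↦5]→  3·5 + 1 = 16  −1 ⇒ G_1=15
G_1=15  [base 5] 3·5  →[5↦6]→  3·6 = 18  −1 ⇒ G_2=17
G_2=17  [base 6] 2·6 + 5  →[6↦7]→  2·7 + 5 = 19  −1 ⇒ G_3=18
G_3=18  [base 7] 2·7 + 4  →[7↦8]→  2·8 + 4 = 20  −1 ⇒ G_4=19

ω·2 + 4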